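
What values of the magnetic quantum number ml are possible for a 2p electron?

-1, 0, 1

The 2p subshell has l = 1, and ml takes every integer from −l to +l. With l = 1 that gives the 3 values -1, 0, 1.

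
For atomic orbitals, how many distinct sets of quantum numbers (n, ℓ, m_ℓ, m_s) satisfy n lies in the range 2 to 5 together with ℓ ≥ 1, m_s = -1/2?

50

Count contributing orbitals for each principal shell:
n=2 → 3; n=3 → 8; n=4 → 15; n=5 → 24.
Orbitals: 3 + 8 + 15 + 24 = 50. With m_s fixed to -1/2 there is one state per orbital, so 50 states.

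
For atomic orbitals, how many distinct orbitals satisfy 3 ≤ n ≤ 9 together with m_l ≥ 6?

10

Go shell by shell, enumerating (l, m_l) with m_l ≥ 6:
n=7 → 1; n=8 → 3; n=9 → 6.
Total orbitals: 1 + 3 + 6 = 10.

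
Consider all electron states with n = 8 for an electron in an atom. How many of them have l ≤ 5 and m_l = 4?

4

The n = 8 shell has l = 0 through 7; check each.
Per l-value: l=4 → 1; l=5 → 1.
Orbitals: 1 + 1 = 2. Each orbital carries two spin states, so 2 × 2 = 4 states.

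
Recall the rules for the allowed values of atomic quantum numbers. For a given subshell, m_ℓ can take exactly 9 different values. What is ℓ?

ℓ = 4 (g)

m_ℓ ranges over 2ℓ+1 integers, so 2ℓ+1 = 9 ⇒ ℓ = 4.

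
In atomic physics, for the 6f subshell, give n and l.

The leading integer gives n = 6; the letter 'f' means l = 3.

n = 6, l = 3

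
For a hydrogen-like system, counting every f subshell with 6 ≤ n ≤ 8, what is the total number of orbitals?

An f subshell (l = 3) exists for every n ≥ 4, so shells n = 6, 7, 8 each contribute one — 3 subshells.
Since each f subshell has 2·3+1 = 7 orbitals, the total is 3 × 7 = 21.

21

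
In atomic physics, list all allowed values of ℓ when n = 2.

ℓ is an integer with 0 ≤ ℓ ≤ n−1, so for n = 2: ℓ = 0, 1.

0, 1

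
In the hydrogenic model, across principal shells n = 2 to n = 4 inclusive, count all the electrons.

Shell n has n² orbitals: 2²=4 + 3²=9 + 4²=16 = 29 orbitals.
Two spin states per orbital: 2 × 29 = 58 electrons.

58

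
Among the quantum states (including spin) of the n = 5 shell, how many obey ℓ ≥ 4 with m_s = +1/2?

For n = 5, ℓ ranges over 0 … 4.
Per ℓ-value: ℓ=4 → 9.
Orbitals: 9. With m_s fixed to a single value there is one state per orbital, giving 9 states.

9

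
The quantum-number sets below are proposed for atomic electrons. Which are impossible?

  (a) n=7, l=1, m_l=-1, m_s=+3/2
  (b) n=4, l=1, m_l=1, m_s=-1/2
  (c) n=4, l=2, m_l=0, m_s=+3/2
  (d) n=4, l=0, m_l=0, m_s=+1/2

(a) has m_s = +3/2, but an electron's spin must be ±1/2.
(c) has m_s = +3/2, but an electron's spin must be ±1/2.
The remaining sets (b), (d) satisfy all four rules.

(a) and (c)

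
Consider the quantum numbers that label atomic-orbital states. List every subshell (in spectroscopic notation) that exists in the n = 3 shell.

3s, 3p, 3d

For n = 3, l runs from 0 to 2. In spectroscopic notation l = 0,1,2,… ↔ s,p,d,f,g,h,i, so the subshells are 3s, 3p, 3d.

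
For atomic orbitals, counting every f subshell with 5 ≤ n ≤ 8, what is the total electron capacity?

56

An f subshell (l = 3) exists for every n ≥ 4, so shells n = 5, 6, 7, 8 each contribute one — 4 subshells.
Since each f subshell holds 2(2·3+1) = 14 electrons, the total is 4 × 14 = 56.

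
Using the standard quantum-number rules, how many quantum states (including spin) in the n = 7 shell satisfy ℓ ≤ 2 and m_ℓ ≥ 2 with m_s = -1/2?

Go through ℓ = 0, …, 6 (the values permitted for n = 7).
Per ℓ-value: ℓ=2 → 1.
Orbitals: 1. With m_s fixed to a single value there is one state per orbital, giving 1 state.

1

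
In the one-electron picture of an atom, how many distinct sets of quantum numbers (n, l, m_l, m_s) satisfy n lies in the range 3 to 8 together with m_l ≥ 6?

Count contributing orbitals for each principal shell:
n=7 → 1; n=8 → 3.
Orbitals: 1 + 3 = 4. Including both spin states (m_s = ±1/2) gives 2 × 4 = 8 states.

8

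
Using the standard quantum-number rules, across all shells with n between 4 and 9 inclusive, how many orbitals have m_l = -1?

33

Per-shell orbital counts meeting the constraint:
n=4 → 3; n=5 → 4; n=6 → 5; n=7 → 6; n=8 → 7; n=9 → 8.
Total orbitals: 3 + 4 + 5 + 6 + 7 + 8 = 33.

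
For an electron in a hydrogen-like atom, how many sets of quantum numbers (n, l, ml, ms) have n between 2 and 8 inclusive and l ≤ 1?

56

Treat each shell separately and count matching orbitals:
n=2 → 4; n=3 → 4; n=4 → 4; n=5 → 4; n=6 → 4; n=7 → 4; n=8 → 4.
Orbitals: 4 + 4 + 4 + 4 + 4 + 4 + 4 = 28. Including both spin states (ms = ±1/2) gives 2 × 28 = 56 states.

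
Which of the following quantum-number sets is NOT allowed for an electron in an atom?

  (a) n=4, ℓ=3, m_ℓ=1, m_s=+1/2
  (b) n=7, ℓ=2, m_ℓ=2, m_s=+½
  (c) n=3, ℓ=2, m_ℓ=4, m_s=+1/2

(c) has |m_ℓ| = 4 > ℓ = 2, violating −ℓ ≤ m_ℓ ≤ ℓ.
The remaining sets (a), (b) satisfy all four rules.

(c)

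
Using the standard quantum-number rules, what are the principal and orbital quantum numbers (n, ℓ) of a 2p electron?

n = 2, ℓ = 1

The leading integer gives n = 2; the letter 'p' means ℓ = 1.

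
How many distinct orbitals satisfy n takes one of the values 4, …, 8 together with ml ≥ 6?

4

For each n in the range, tally the orbitals obeying ml ≥ 6:
n=7 → 1; n=8 → 3.
Total orbitals: 1 + 3 = 4.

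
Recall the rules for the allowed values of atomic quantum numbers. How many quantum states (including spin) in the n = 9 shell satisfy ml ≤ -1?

72

The n = 9 shell has l = 0 through 8; check each.
The (l, ml) pairs meeting ml ≤ -1 give: l=1 → 1; l=2 → 2; l=3 → 3; l=4 → 4; l=5 → 5; l=6 → 6; l=7 → 7; l=8 → 8.
Orbitals: 1 + 2 + 3 + 4 + 5 + 6 + 7 + 8 = 36. Each orbital carries two spin states, so 36 × 2 = 72 states.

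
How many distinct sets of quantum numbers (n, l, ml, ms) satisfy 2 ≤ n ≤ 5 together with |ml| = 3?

12

Per-shell orbital counts meeting the constraint:
n=4 → 2; n=5 → 4.
Orbitals: 2 + 4 = 6. Including both spin states (ms = ±1/2) gives 2 × 6 = 12 states.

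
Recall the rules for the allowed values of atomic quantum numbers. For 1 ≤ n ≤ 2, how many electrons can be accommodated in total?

10

Total orbitals = 1² + 2² = 5. Doubling for spin gives 10 electrons.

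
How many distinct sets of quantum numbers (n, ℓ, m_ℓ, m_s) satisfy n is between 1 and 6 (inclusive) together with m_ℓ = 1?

30

Count contributing orbitals for each principal shell:
n=2 → 1; n=3 → 2; n=4 → 3; n=5 → 4; n=6 → 5.
Orbitals: 1 + 2 + 3 + 4 + 5 = 15. Including both spin states (m_s = ±1/2) gives 2 × 15 = 30 states.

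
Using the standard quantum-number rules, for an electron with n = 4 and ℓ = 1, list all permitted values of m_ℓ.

m_ℓ takes every integer from −ℓ to +ℓ. With ℓ = 1 that gives the 3 values -1, 0, 1.

-1, 0, 1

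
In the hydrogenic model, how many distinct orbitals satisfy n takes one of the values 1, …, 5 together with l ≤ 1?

Per-shell orbital counts meeting the constraint:
n=1 → 1; n=2 → 4; n=3 → 4; n=4 → 4; n=5 → 4.
Total orbitals: 1 + 4 + 4 + 4 + 4 = 17.

17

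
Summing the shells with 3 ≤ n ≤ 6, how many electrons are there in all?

172

Shell n has n² orbitals: 3²=9 + 4²=16 + 5²=25 + 6²=36 = 86 orbitals.
Two spin states per orbital: 2 × 86 = 172 electrons.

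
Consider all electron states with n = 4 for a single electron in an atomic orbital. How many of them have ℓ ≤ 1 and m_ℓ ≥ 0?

6

Go through ℓ = 0, …, 3 (the values permitted for n = 4).
Orbitals with ℓ ≤ 1 and m_ℓ ≥ 0, by ℓ: ℓ=0 → 1; ℓ=1 → 2.
Orbitals: 1 + 2 = 3. Each orbital carries two spin states, so 3 × 2 = 6 states.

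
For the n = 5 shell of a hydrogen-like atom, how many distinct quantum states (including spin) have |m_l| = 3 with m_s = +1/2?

For n = 5, l ranges over 0 … 4.
Per l-value: l=3 → 2; l=4 → 2.
Orbitals: 2 + 2 = 4. With m_s fixed to a single value there is one state per orbital, giving 4 states.

4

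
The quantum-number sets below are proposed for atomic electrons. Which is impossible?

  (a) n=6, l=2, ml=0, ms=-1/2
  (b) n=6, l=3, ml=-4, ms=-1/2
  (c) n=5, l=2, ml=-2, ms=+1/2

(b)

(b) has |ml| = 4 > l = 3, violating −l ≤ ml ≤ l.
The remaining sets (a), (c) satisfy all four rules.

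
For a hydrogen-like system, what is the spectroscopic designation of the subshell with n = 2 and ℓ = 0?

2s

ℓ = 0 corresponds to the letter 's', so the subshell is 2s.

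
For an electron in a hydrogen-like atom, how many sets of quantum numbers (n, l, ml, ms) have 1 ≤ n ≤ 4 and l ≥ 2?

For each n in the range, tally the orbitals obeying l ≥ 2:
n=3 → 5; n=4 → 12.
Orbitals: 5 + 12 = 17. Including both spin states (ms = ±1/2) gives 2 × 17 = 34 states.

34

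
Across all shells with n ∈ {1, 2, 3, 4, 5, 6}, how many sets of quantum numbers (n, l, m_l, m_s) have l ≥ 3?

Per-shell orbital counts meeting the constraint:
n=4 → 7; n=5 → 16; n=6 → 27.
Orbitals: 7 + 16 + 27 = 50. Including both spin states (m_s = ±1/2) gives 2 × 50 = 100 states.

100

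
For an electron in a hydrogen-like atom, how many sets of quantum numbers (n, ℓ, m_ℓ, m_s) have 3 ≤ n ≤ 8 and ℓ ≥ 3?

290

Per-shell orbital counts meeting the constraint:
n=4 → 7; n=5 → 16; n=6 → 27; n=7 → 40; n=8 → 55.
Orbitals: 7 + 16 + 27 + 40 + 55 = 145. Including both spin states (m_s = ±1/2) gives 2 × 145 = 290 states.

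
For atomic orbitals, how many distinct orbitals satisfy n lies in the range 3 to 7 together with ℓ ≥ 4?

Work shell by shell — for each n, count the (ℓ, m_ℓ) pairs that satisfy ℓ ≥ 4:
n=5 → 9; n=6 → 20; n=7 → 33.
Total orbitals: 9 + 20 + 33 = 62.

62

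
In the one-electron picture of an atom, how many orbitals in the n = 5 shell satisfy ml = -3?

2

The n = 5 shell has l = 0 through 4; check each.
Contributions: l=3 → 1; l=4 → 1.
Total orbitals: 1 + 1 = 2.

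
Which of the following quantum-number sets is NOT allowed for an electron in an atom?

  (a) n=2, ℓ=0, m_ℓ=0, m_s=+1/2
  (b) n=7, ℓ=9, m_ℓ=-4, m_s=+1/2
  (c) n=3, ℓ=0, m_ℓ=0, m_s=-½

(b) has ℓ = 9 ≥ n = 7, violating 0 ≤ ℓ ≤ n−1.
The remaining sets (a), (c) satisfy all four rules.

(b)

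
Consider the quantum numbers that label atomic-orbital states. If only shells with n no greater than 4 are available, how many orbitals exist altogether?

Total orbitals = 1² + 2² + 3² + 4² = 30.

30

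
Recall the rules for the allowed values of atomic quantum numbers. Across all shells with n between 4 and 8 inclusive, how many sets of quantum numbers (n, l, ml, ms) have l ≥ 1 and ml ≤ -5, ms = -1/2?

Per-shell orbital counts meeting the constraint:
n=6 → 1; n=7 → 3; n=8 → 6.
Orbitals: 1 + 3 + 6 = 10. With ms fixed to -1/2 there is one state per orbital, so 10 states.

10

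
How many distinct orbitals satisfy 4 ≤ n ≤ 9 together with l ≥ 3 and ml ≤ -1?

Work shell by shell — for each n, count the (l, ml) pairs that satisfy l ≥ 3 and ml ≤ -1:
n=4 → 3; n=5 → 7; n=6 → 12; n=7 → 18; n=8 → 25; n=9 → 33.
Total orbitals: 3 + 7 + 12 + 18 + 25 + 33 = 98.

98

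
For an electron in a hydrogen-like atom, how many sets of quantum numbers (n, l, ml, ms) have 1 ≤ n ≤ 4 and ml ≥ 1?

20

Go shell by shell, enumerating (l, ml) with ml ≥ 1:
n=2 → 1; n=3 → 3; n=4 → 6.
Orbitals: 1 + 3 + 6 = 10. Including both spin states (ms = ±1/2) gives 2 × 10 = 20 states.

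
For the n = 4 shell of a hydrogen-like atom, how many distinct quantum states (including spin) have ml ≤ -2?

6

Per l-value: l=2 → 1; l=3 → 2.
Orbitals: 1 + 2 = 3. Each orbital carries two spin states, so 3 × 2 = 6 states.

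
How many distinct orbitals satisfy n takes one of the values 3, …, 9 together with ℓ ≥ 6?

Work shell by shell — for each n, count the (ℓ, m_ℓ) pairs that satisfy ℓ ≥ 6:
n=7 → 13; n=8 → 28; n=9 → 45.
Total orbitals: 13 + 28 + 45 = 86.

86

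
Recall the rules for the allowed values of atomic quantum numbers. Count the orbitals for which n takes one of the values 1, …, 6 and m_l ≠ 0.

70

Work shell by shell — for each n, count the (l, m_l) pairs that satisfy m_l ≠ 0:
n=2 → 2; n=3 → 6; n=4 → 12; n=5 → 20; n=6 → 30.
Total orbitals: 2 + 6 + 12 + 20 + 30 = 70.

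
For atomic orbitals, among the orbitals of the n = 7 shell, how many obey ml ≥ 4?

The n = 7 shell has l = 0 through 6; check each.
Per l-value: l=4 → 1; l=5 → 2; l=6 → 3.
Total orbitals: 1 + 2 + 3 = 6.

6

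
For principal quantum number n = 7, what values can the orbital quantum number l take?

0, 1, 2, 3, 4, 5, 6

l is an integer with 0 ≤ l ≤ n−1, so for n = 7: l = 0, 1, 2, 3, 4, 5, 6.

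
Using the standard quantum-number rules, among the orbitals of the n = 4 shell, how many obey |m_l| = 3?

Per l-value: l=3 → 2.
Total orbitals: 2.

2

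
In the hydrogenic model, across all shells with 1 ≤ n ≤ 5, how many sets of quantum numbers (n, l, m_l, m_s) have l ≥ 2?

Per-shell orbital counts meeting the constraint:
n=3 → 5; n=4 → 12; n=5 → 21.
Orbitals: 5 + 12 + 21 = 38. Including both spin states (m_s = ±1/2) gives 2 × 38 = 76 states.

76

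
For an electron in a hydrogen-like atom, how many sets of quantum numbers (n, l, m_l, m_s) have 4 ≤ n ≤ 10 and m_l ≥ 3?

168

Treat each shell separately and count matching orbitals:
n=4 → 1; n=5 → 3; n=6 → 6; n=7 → 10; n=8 → 15; n=9 → 21; n=10 → 28.
Orbitals: 1 + 3 + 6 + 10 + 15 + 21 + 28 = 84. Including both spin states (m_s = ±1/2) gives 2 × 84 = 168 states.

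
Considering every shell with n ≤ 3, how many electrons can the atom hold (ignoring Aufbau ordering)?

28

Total orbitals = 1² + 2² + 3² = 14. Doubling for spin gives 28 electrons.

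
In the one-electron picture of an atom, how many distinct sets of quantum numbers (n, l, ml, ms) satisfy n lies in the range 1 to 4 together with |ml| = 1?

Go shell by shell, enumerating (l, ml) with |ml| = 1:
n=2 → 2; n=3 → 4; n=4 → 6.
Orbitals: 2 + 4 + 6 = 12. Including both spin states (ms = ±1/2) gives 2 × 12 = 24 states.

24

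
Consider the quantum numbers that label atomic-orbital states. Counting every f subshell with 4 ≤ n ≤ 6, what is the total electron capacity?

42

An f subshell (l = 3) exists for every n ≥ 4, so shells n = 4, 5, 6 each contribute one — 3 subshells.
Since each f subshell holds 2(2·3+1) = 14 electrons, the total is 3 × 14 = 42.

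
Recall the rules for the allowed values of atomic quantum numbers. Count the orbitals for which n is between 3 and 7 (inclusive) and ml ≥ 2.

Per-shell orbital counts meeting the constraint:
n=3 → 1; n=4 → 3; n=5 → 6; n=6 → 10; n=7 → 15.
Total orbitals: 1 + 3 + 6 + 10 + 15 = 35.

35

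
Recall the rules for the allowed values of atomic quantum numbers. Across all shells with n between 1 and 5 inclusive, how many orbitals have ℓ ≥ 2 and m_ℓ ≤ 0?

22

Go shell by shell, enumerating (ℓ, m_ℓ) with ℓ ≥ 2 and m_ℓ ≤ 0:
n=3 → 3; n=4 → 7; n=5 → 12.
Total orbitals: 3 + 7 + 12 = 22.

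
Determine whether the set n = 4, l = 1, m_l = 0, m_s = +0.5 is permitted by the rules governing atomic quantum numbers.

Valid

n = 4 is a positive integer. l = 1 satisfies 0 ≤ l ≤ n−1 = 3. m_l = 0 lies in the range −l … +l (here −1 … 1). m_s = +1/2 is one of ±1/2.
All four constraints are satisfied.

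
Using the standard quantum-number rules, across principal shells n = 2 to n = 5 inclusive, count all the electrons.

Shell n has n² orbitals: 2²=4 + 3²=9 + 4²=16 + 5²=25 = 54 orbitals.
Two spin states per orbital: 2 × 54 = 108 electrons.

108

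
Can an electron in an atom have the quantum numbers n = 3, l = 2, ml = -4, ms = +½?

No

The magnetic quantum number must satisfy −l ≤ ml ≤ l. With l = 2, ml can only be -2, -1, 0, 1, 2, so ml = -4 is forbidden.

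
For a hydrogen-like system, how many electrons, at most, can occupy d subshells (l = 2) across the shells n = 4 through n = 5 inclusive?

A d subshell (l = 2) exists for every n ≥ 3, so shells n = 4, 5 each contribute one — 2 subshells.
Since each d subshell holds 2(2·2+1) = 10 electrons, the total is 2 × 10 = 20.

20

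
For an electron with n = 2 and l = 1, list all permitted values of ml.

-1, 0, 1

ml takes every integer from −l to +l. With l = 1 that gives the 3 values -1, 0, 1.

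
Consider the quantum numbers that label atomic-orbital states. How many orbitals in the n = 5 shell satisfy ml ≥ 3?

3

Go through l = 0, …, 4 (the values permitted for n = 5).
Orbitals with ml ≥ 3, by l: l=3 → 1; l=4 → 2.
Total orbitals: 1 + 2 = 3.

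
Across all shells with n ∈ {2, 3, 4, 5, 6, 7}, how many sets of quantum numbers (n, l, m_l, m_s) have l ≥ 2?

Go shell by shell, enumerating (l, m_l) with l ≥ 2:
n=3 → 5; n=4 → 12; n=5 → 21; n=6 → 32; n=7 → 45.
Orbitals: 5 + 12 + 21 + 32 + 45 = 115. Including both spin states (m_s = ±1/2) gives 2 × 115 = 230 states.

230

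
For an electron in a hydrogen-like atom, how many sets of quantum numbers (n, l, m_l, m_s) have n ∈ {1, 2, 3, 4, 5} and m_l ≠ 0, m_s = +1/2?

Per-shell orbital counts meeting the constraint:
n=2 → 2; n=3 → 6; n=4 → 12; n=5 → 20.
Orbitals: 2 + 6 + 12 + 20 = 40. With m_s fixed to +1/2 there is one state per orbital, so 40 states.

40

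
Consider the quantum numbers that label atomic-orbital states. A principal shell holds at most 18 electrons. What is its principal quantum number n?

2n² = 18 ⇒ n² = 9 ⇒ n = 3.

n = 3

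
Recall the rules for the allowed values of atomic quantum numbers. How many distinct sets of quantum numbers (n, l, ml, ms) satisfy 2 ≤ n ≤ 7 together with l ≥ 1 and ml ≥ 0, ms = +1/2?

77

Treat each shell separately and count matching orbitals:
n=2 → 2; n=3 → 5; n=4 → 9; n=5 → 14; n=6 → 20; n=7 → 27.
Orbitals: 2 + 5 + 9 + 14 + 20 + 27 = 77. With ms fixed to +1/2 there is one state per orbital, so 77 states.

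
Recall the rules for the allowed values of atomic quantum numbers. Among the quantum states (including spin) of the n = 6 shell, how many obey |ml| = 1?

The n = 6 shell has l = 0 through 5; check each.
Contributions: l=1 → 2; l=2 → 2; l=3 → 2; l=4 → 2; l=5 → 2.
Orbitals: 2 + 2 + 2 + 2 + 2 = 10. Each orbital carries two spin states, so 10 × 2 = 20 states.

20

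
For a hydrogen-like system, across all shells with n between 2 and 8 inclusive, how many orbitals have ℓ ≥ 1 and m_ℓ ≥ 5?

10

Work shell by shell — for each n, count the (ℓ, m_ℓ) pairs that satisfy ℓ ≥ 1 and m_ℓ ≥ 5:
n=6 → 1; n=7 → 3; n=8 → 6.
Total orbitals: 1 + 3 + 6 = 10.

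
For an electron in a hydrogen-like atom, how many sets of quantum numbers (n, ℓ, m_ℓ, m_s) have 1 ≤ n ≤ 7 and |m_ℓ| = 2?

For each n in the range, tally the orbitals obeying |m_ℓ| = 2:
n=3 → 2; n=4 → 4; n=5 → 6; n=6 → 8; n=7 → 10.
Orbitals: 2 + 4 + 6 + 8 + 10 = 30. Including both spin states (m_s = ±1/2) gives 2 × 30 = 60 states.

60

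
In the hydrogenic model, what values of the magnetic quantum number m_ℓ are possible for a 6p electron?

-1, 0, 1

The 6p subshell has ℓ = 1, and m_ℓ takes every integer from −ℓ to +ℓ. With ℓ = 1 that gives the 3 values -1, 0, 1.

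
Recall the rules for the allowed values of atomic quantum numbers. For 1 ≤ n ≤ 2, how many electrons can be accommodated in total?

Total orbitals = 1² + 2² = 5. Doubling for spin gives 10 electrons.

10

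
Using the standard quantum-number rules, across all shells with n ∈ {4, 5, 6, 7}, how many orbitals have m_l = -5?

3

Work shell by shell — for each n, count the (l, m_l) pairs that satisfy m_l = -5:
n=6 → 1; n=7 → 2.
Total orbitals: 1 + 2 = 3.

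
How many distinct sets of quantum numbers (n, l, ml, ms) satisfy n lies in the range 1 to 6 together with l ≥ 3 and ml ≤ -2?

Count contributing orbitals for each principal shell:
n=4 → 2; n=5 → 5; n=6 → 9.
Orbitals: 2 + 5 + 9 = 16. Including both spin states (ms = ±1/2) gives 2 × 16 = 32 states.

32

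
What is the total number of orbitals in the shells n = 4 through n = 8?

Shell n has n² orbitals: 4²=16 + 5²=25 + 6²=36 + 7²=49 + 8²=64 = 190 orbitals.

190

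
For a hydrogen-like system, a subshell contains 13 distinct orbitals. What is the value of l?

2l+1 = 13 gives l = 6.

l = 6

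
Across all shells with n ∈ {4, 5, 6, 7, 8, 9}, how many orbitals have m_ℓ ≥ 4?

For each n in the range, tally the orbitals obeying m_ℓ ≥ 4:
n=5 → 1; n=6 → 3; n=7 → 6; n=8 → 10; n=9 → 15.
Total orbitals: 1 + 3 + 6 + 10 + 15 = 35.

35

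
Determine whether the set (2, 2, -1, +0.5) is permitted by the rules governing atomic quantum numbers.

The orbital quantum number must satisfy 0 ≤ l ≤ n−1. With n = 2 the allowed l values are 0, 1, so l = 2 is out of range.

No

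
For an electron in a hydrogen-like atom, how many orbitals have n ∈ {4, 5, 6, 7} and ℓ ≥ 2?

110

For each n in the range, tally the orbitals obeying ℓ ≥ 2:
n=4 → 12; n=5 → 21; n=6 → 32; n=7 → 45.
Total orbitals: 12 + 21 + 32 + 45 = 110.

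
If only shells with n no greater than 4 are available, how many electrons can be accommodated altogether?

Total orbitals = 1² + 2² + 3² + 4² = 30. Doubling for spin gives 60 electrons.

60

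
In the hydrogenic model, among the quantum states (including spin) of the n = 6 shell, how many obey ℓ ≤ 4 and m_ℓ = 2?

6

Orbitals with ℓ ≤ 4 and m_ℓ = 2, by ℓ: ℓ=2 → 1; ℓ=3 → 1; ℓ=4 → 1.
Orbitals: 1 + 1 + 1 = 3. Each orbital carries two spin states, so 3 × 2 = 6 states.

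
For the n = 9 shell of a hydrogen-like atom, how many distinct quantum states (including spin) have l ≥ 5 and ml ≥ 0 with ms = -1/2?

Orbitals with l ≥ 5 and ml ≥ 0, by l: l=5 → 6; l=6 → 7; l=7 → 8; l=8 → 9.
Orbitals: 6 + 7 + 8 + 9 = 30. With ms fixed to a single value there is one state per orbital, giving 30 states.

30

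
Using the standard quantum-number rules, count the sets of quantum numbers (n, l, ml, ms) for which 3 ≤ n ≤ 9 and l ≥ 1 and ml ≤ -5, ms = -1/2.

Go shell by shell, enumerating (l, ml) with l ≥ 1 and ml ≤ -5:
n=6 → 1; n=7 → 3; n=8 → 6; n=9 → 10.
Orbitals: 1 + 3 + 6 + 10 = 20. With ms fixed to -1/2 there is one state per orbital, so 20 states.

20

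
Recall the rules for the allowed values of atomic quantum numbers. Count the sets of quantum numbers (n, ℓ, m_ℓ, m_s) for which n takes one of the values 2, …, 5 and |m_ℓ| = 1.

Per-shell orbital counts meeting the constraint:
n=2 → 2; n=3 → 4; n=4 → 6; n=5 → 8.
Orbitals: 2 + 4 + 6 + 8 = 20. Including both spin states (m_s = ±1/2) gives 2 × 20 = 40 states.

40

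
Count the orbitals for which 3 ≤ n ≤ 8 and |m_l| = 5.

12

Per-shell orbital counts meeting the constraint:
n=6 → 2; n=7 → 4; n=8 → 6.
Total orbitals: 2 + 4 + 6 = 12.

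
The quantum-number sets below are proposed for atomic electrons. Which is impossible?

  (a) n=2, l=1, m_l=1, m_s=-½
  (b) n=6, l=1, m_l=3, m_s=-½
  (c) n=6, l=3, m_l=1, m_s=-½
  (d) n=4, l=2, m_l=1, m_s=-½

(b) has |m_l| = 3 > l = 1, violating −l ≤ m_l ≤ l.
The remaining sets (a), (c), (d) satisfy all four rules.

(b)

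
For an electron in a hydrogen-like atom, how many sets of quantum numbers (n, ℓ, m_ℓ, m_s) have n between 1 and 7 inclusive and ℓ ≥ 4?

Count contributing orbitals for each principal shell:
n=5 → 9; n=6 → 20; n=7 → 33.
Orbitals: 9 + 20 + 33 = 62. Including both spin states (m_s = ±1/2) gives 2 × 62 = 124 states.

124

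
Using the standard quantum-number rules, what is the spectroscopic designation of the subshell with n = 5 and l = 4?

5g

l = 4 corresponds to the letter 'g', so the subshell is 5g.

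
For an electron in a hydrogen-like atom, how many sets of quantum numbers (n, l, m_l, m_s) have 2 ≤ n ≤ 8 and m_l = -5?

Work shell by shell — for each n, count the (l, m_l) pairs that satisfy m_l = -5:
n=6 → 1; n=7 → 2; n=8 → 3.
Orbitals: 1 + 2 + 3 = 6. Including both spin states (m_s = ±1/2) gives 2 × 6 = 12 states.

12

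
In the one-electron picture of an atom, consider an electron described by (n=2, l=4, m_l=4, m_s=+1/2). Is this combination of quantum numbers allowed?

The orbital quantum number must satisfy 0 ≤ l ≤ n−1. With n = 2 the allowed l values are 0, 1, so l = 4 is out of range.

No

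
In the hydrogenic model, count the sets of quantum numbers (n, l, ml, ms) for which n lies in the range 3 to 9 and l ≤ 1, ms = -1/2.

Treat each shell separately and count matching orbitals:
n=3 → 4; n=4 → 4; n=5 → 4; n=6 → 4; n=7 → 4; n=8 → 4; n=9 → 4.
Orbitals: 4 + 4 + 4 + 4 + 4 + 4 + 4 = 28. With ms fixed to -1/2 there is one state per orbital, so 28 states.

28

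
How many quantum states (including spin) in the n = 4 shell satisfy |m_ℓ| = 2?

With n = 4 the allowed ℓ are 0, 1, …, 3.
Contributions: ℓ=2 → 2; ℓ=3 → 2.
Orbitals: 2 + 2 = 4. Each orbital carries two spin states, so 4 × 2 = 8 states.

8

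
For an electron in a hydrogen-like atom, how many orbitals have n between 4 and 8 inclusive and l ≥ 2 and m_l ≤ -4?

20

Go shell by shell, enumerating (l, m_l) with l ≥ 2 and m_l ≤ -4:
n=5 → 1; n=6 → 3; n=7 → 6; n=8 → 10.
Total orbitals: 1 + 3 + 6 + 10 = 20.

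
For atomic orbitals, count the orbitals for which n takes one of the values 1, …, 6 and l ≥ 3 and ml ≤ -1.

Work shell by shell — for each n, count the (l, ml) pairs that satisfy l ≥ 3 and ml ≤ -1:
n=4 → 3; n=5 → 7; n=6 → 12.
Total orbitals: 3 + 7 + 12 = 22.

22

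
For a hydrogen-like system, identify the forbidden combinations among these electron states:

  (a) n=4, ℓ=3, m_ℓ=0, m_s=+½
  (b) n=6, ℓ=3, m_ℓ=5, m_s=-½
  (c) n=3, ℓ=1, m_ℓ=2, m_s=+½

(b) and (c)

(b) has |m_ℓ| = 5 > ℓ = 3, violating −ℓ ≤ m_ℓ ≤ ℓ.
(c) has |m_ℓ| = 2 > ℓ = 1, violating −ℓ ≤ m_ℓ ≤ ℓ.
The remaining set (a) satisfies all four rules.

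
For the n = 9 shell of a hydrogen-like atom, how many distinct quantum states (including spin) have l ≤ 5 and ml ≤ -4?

Per l-value: l=4 → 1; l=5 → 2.
Orbitals: 1 + 2 = 3. Each orbital carries two spin states, so 3 × 2 = 6 states.

6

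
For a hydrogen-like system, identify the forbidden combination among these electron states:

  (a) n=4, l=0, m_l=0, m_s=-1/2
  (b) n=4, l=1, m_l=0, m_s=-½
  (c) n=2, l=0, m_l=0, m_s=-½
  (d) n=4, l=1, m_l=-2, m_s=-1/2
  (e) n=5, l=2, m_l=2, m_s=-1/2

(d) has |m_l| = 2 > l = 1, violating −l ≤ m_l ≤ l.
The remaining sets (a), (b), (c), (e) satisfy all four rules.

(d)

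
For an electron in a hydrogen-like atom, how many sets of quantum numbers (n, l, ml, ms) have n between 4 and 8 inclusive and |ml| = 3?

Treat each shell separately and count matching orbitals:
n=4 → 2; n=5 → 4; n=6 → 6; n=7 → 8; n=8 → 10.
Orbitals: 2 + 4 + 6 + 8 + 10 = 30. Including both spin states (ms = ±1/2) gives 2 × 30 = 60 states.

60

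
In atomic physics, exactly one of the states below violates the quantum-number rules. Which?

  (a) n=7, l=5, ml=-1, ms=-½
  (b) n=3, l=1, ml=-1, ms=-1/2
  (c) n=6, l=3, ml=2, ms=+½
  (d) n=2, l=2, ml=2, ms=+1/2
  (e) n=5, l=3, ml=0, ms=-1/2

(d) has l = 2 ≥ n = 2, violating 0 ≤ l ≤ n−1.
The remaining sets (a), (b), (c), (e) satisfy all four rules.

(d)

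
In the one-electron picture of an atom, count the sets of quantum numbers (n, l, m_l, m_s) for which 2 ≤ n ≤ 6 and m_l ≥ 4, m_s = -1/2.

Treat each shell separately and count matching orbitals:
n=5 → 1; n=6 → 3.
Orbitals: 1 + 3 = 4. With m_s fixed to -1/2 there is one state per orbital, so 4 states.

4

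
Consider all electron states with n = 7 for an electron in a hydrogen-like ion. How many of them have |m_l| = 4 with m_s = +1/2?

6

The n = 7 shell has l = 0 through 6; check each.
Per l-value: l=4 → 2; l=5 → 2; l=6 → 2.
Orbitals: 2 + 2 + 2 = 6. With m_s fixed to a single value there is one state per orbital, giving 6 states.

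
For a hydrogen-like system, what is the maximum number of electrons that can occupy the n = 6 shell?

A shell holds 2n² electrons: 2 × 6² = 2 × 36 = 72.

72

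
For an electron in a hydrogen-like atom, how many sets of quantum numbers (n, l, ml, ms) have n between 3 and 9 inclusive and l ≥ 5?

260

Go shell by shell, enumerating (l, ml) with l ≥ 5:
n=6 → 11; n=7 → 24; n=8 → 39; n=9 → 56.
Orbitals: 11 + 24 + 39 + 56 = 130. Including both spin states (ms = ±1/2) gives 2 × 130 = 260 states.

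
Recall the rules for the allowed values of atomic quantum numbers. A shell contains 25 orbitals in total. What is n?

n² = 25 ⇒ n = 5.

n = 5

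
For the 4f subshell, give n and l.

n = 4, l = 3

The leading integer gives n = 4; the letter 'f' means l = 3.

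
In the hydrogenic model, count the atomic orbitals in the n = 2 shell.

The n = 2 shell contains n² = 2² = 4 orbitals.

4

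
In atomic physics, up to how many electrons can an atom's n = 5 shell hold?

A shell holds 2n² electrons: 2 × 5² = 2 × 25 = 50.

50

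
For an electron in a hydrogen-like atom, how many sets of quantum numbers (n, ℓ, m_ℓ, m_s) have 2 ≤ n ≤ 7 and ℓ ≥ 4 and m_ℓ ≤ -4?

Per-shell orbital counts meeting the constraint:
n=5 → 1; n=6 → 3; n=7 → 6.
Orbitals: 1 + 3 + 6 = 10. Including both spin states (m_s = ±1/2) gives 2 × 10 = 20 states.

20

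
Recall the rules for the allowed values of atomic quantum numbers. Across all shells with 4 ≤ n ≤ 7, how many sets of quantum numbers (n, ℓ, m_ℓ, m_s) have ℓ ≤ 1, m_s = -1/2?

16

For each n in the range, tally the orbitals obeying ℓ ≤ 1:
n=4 → 4; n=5 → 4; n=6 → 4; n=7 → 4.
Orbitals: 4 + 4 + 4 + 4 = 16. With m_s fixed to -1/2 there is one state per orbital, so 16 states.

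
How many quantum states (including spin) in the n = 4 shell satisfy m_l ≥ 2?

Go through l = 0, …, 3 (the values permitted for n = 4).
Per l-value: l=2 → 1; l=3 → 2.
Orbitals: 1 + 2 = 3. Each orbital carries two spin states, so 3 × 2 = 6 states.

6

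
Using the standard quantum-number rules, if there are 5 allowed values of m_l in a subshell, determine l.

l = 2 (d)

m_l ranges over 2l+1 integers, so 2l+1 = 5 ⇒ l = 2.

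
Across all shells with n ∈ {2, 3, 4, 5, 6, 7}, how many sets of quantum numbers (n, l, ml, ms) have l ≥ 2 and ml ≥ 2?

70

For each n in the range, tally the orbitals obeying l ≥ 2 and ml ≥ 2:
n=3 → 1; n=4 → 3; n=5 → 6; n=6 → 10; n=7 → 15.
Orbitals: 1 + 3 + 6 + 10 + 15 = 35. Including both spin states (ms = ±1/2) gives 2 × 35 = 70 states.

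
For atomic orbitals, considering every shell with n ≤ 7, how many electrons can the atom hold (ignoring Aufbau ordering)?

280

Total orbitals = 1² + 2² + 3² + 4² + 5² + 6² + 7² = 140. Doubling for spin gives 280 electrons.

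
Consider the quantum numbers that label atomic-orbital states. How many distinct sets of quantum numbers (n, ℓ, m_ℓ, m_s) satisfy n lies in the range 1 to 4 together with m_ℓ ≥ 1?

Treat each shell separately and count matching orbitals:
n=2 → 1; n=3 → 3; n=4 → 6.
Orbitals: 1 + 3 + 6 = 10. Including both spin states (m_s = ±1/2) gives 2 × 10 = 20 states.

20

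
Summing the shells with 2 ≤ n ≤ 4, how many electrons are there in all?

Shell n has n² orbitals: 2²=4 + 3²=9 + 4²=16 = 29 orbitals.
Two spin states per orbital: 2 × 29 = 58 electrons.

58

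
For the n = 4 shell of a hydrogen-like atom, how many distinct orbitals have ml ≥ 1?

For n = 4, l ranges over 0 … 3.
Orbitals with ml ≥ 1, by l: l=1 → 1; l=2 → 2; l=3 → 3.
Total orbitals: 1 + 2 + 3 = 6.

6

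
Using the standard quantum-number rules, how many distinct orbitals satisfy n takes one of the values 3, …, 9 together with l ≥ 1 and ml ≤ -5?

Go shell by shell, enumerating (l, ml) with l ≥ 1 and ml ≤ -5:
n=6 → 1; n=7 → 3; n=8 → 6; n=9 → 10.
Total orbitals: 1 + 3 + 6 + 10 = 20.

20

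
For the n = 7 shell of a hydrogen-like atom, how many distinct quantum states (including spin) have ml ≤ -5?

Per l-value: l=5 → 1; l=6 → 2.
Orbitals: 1 + 2 = 3. Each orbital carries two spin states, so 3 × 2 = 6 states.

6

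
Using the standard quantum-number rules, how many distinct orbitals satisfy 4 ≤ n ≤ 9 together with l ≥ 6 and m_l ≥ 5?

For each n in the range, tally the orbitals obeying l ≥ 6 and m_l ≥ 5:
n=7 → 2; n=8 → 5; n=9 → 9.
Total orbitals: 2 + 5 + 9 = 16.

16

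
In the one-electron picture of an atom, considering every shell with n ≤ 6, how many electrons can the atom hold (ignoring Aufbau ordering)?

Total orbitals = 1² + 2² + 3² + 4² + 5² + 6² = 91. Doubling for spin gives 182 electrons.

182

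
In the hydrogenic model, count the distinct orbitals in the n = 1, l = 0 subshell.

1

A subshell has 2l+1 orbitals; with l = 0, that's 1.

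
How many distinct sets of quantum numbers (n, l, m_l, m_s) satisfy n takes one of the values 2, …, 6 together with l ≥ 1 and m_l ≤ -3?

For each n in the range, tally the orbitals obeying l ≥ 1 and m_l ≤ -3:
n=4 → 1; n=5 → 3; n=6 → 6.
Orbitals: 1 + 3 + 6 = 10. Including both spin states (m_s = ±1/2) gives 2 × 10 = 20 states.

20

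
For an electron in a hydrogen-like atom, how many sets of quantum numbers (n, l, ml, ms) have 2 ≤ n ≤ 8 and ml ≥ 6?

8

Treat each shell separately and count matching orbitals:
n=7 → 1; n=8 → 3.
Orbitals: 1 + 3 = 4. Including both spin states (ms = ±1/2) gives 2 × 4 = 8 states.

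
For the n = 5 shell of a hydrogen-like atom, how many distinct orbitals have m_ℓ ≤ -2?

The n = 5 shell has ℓ = 0 through 4; check each.
Per ℓ-value: ℓ=2 → 1; ℓ=3 → 2; ℓ=4 → 3.
Total orbitals: 1 + 2 + 3 = 6.

6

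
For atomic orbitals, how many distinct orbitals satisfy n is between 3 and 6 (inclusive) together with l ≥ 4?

29

Go shell by shell, enumerating (l, m_l) with l ≥ 4:
n=5 → 9; n=6 → 20.
Total orbitals: 9 + 20 = 29.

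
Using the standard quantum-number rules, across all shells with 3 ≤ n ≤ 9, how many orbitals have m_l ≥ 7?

4

Per-shell orbital counts meeting the constraint:
n=8 → 1; n=9 → 3.
Total orbitals: 1 + 3 = 4.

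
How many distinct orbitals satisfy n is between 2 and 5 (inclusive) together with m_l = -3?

Go shell by shell, enumerating (l, m_l) with m_l = -3:
n=4 → 1; n=5 → 2.
Total orbitals: 1 + 2 = 3.

3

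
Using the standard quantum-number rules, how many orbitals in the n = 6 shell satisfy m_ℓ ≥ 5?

1

For n = 6, ℓ ranges over 0 … 5.
Orbitals with m_ℓ ≥ 5, by ℓ: ℓ=5 → 1.
Total orbitals: 1.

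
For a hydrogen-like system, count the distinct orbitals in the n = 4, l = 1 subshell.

3

A subshell has 2l+1 orbitals; with l = 1, that's 3.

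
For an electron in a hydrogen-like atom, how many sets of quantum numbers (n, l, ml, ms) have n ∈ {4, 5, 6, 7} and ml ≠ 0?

Work shell by shell — for each n, count the (l, ml) pairs that satisfy ml ≠ 0:
n=4 → 12; n=5 → 20; n=6 → 30; n=7 → 42.
Orbitals: 12 + 20 + 30 + 42 = 104. Including both spin states (ms = ±1/2) gives 2 × 104 = 208 states.

208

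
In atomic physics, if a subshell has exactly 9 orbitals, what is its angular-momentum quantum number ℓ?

ℓ = 4 (g)

2ℓ+1 = 9 gives ℓ = 4.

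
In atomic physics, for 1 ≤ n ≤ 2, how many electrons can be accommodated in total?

10

Total orbitals = 1² + 2² = 5. Doubling for spin gives 10 electrons.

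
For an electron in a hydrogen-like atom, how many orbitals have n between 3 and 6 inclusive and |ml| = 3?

Per-shell orbital counts meeting the constraint:
n=4 → 2; n=5 → 4; n=6 → 6.
Total orbitals: 2 + 4 + 6 = 12.

12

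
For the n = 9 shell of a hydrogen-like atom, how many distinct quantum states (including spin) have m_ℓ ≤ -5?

The n = 9 shell has ℓ = 0 through 8; check each.
Per ℓ-value: ℓ=5 → 1; ℓ=6 → 2; ℓ=7 → 3; ℓ=8 → 4.
Orbitals: 1 + 2 + 3 + 4 = 10. Each orbital carries two spin states, so 10 × 2 = 20 states.

20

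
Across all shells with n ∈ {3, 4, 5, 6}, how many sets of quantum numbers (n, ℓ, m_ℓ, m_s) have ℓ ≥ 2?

Work shell by shell — for each n, count the (ℓ, m_ℓ) pairs that satisfy ℓ ≥ 2:
n=3 → 5; n=4 → 12; n=5 → 21; n=6 → 32.
Orbitals: 5 + 12 + 21 + 32 = 70. Including both spin states (m_s = ±1/2) gives 2 × 70 = 140 states.

140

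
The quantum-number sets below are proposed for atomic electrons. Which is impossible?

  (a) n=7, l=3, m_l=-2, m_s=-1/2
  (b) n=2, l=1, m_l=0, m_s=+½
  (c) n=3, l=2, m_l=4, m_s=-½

(c) has |m_l| = 4 > l = 2, violating −l ≤ m_l ≤ l.
The remaining sets (a), (b) satisfy all four rules.

(c)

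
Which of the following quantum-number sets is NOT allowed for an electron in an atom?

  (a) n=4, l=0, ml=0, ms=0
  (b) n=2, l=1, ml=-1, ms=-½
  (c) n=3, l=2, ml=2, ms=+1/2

(a)

(a) has ms = 0, but an electron's spin must be ±1/2.
The remaining sets (b), (c) satisfy all four rules.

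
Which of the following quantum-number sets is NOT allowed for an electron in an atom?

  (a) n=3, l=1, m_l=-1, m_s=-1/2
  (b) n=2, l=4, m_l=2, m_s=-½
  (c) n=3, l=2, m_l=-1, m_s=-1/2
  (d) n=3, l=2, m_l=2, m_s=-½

(b) has l = 4 ≥ n = 2, violating 0 ≤ l ≤ n−1.
The remaining sets (a), (c), (d) satisfy all four rules.

(b)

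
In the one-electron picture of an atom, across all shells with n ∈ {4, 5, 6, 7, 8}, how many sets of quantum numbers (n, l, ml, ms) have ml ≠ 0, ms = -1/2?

Go shell by shell, enumerating (l, ml) with ml ≠ 0:
n=4 → 12; n=5 → 20; n=6 → 30; n=7 → 42; n=8 → 56.
Orbitals: 12 + 20 + 30 + 42 + 56 = 160. With ms fixed to -1/2 there is one state per orbital, so 160 states.

160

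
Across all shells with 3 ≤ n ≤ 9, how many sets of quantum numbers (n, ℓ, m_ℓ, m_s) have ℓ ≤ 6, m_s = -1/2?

Treat each shell separately and count matching orbitals:
n=3 → 9; n=4 → 16; n=5 → 25; n=6 → 36; n=7 → 49; n=8 → 49; n=9 → 49.
Orbitals: 9 + 16 + 25 + 36 + 49 + 49 + 49 = 233. With m_s fixed to -1/2 there is one state per orbital, so 233 states.

233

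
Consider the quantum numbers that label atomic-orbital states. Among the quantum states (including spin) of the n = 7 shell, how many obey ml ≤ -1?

42

The n = 7 shell has l = 0 through 6; check each.
Per l-value: l=1 → 1; l=2 → 2; l=3 → 3; l=4 → 4; l=5 → 5; l=6 → 6.
Orbitals: 1 + 2 + 3 + 4 + 5 + 6 = 21. Each orbital carries two spin states, so 21 × 2 = 42 states.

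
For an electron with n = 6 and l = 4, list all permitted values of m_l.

-4, -3, -2, -1, 0, 1, 2, 3, 4

m_l takes every integer from −l to +l. With l = 4 that gives the 9 values -4, -3, -2, -1, 0, 1, 2, 3, 4.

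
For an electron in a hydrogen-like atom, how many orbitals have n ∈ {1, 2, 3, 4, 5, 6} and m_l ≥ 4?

Treat each shell separately and count matching orbitals:
n=5 → 1; n=6 → 3.
Total orbitals: 1 + 3 = 4.

4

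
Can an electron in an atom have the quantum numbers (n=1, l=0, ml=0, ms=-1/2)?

Valid

n = 1 is a positive integer. l = 0 satisfies 0 ≤ l ≤ n−1 = 0. ml = 0 lies in the range −l … +l (here 0). ms = -1/2 is one of ±1/2.
All four constraints are satisfied.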